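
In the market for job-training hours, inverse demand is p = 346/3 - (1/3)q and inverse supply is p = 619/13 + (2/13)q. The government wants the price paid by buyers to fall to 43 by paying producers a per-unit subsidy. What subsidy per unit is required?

At a buyer price of 43, quantity demanded is 346 − 3·43 = 217.
Sellers supply 217 only when they receive ps = 619/13 + (2/13)·217 = 81.
s = ps − pb = 81 − 43 = 38.

Required subsidy s = 38 per unit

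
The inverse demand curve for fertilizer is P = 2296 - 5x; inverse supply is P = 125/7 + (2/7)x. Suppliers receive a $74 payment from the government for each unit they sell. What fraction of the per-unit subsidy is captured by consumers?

Pre-subsidy: 2296 - 5x = 125/7 + (2/7)x gives x* = 431 and P* = 141.
With the subsidy, sellers receive Ps = Pb + 74 for each unit, where Pb is the price buyers pay.
On the curves, Pb = 2296 - 5x and Ps = 125/7 + (2/7)x; the wedge Ps − Pb = 74 gives 125/7 + (2/7)x − (2296 - 5x) = 74, so x' = 445.
Then Pb = 2296 − 5·445 = 71 and Ps = 125/7 + (2/7)·445 = 145.
Buyers' price falls by P* − Pb = 141 − 71 = 70; sellers' price rises by Ps − P* = 145 − 141 = 4.
So consumers capture 70/74 = 35/37 of each unit of subsidy.

Consumer share = 35/37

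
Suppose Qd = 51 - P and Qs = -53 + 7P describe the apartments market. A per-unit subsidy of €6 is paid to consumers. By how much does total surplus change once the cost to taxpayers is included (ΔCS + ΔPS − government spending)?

Net change in total surplus = -€15.75

Pre-subsidy: 51 - P = -53 + 7P gives P* = 13, Q* = 38.
With the rebate, buyers effectively pay Pb = Ps − 6, where Ps is the price sellers receive.
Demand in terms of Ps becomes Qd = 51 − 1(Ps − 6) = 57 - Ps. Setting this equal to supply: 57 - Ps = -53 + 7Ps, so Ps = 13.75.
Buyers pay Pb = 13.75 − 6 = 7.75; Q' = -53 + 7·13.75 = 43.25.
ΔCS = ½(38 + 43.25)(13 − 7.75) = 213.28125; ΔPS = ½(38 + 43.25)(13.75 − 13) = 30.46875.
Government spending = 6 × 43.25 = 259.5.
Net change = 213.28125 + 30.46875 − 259.5 = -15.75. The loss equals the DWL triangle ½·6·5.25.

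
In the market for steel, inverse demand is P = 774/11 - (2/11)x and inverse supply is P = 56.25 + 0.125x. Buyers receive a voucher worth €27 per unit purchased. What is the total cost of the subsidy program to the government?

Government cost = €3618

Pre-subsidy: 774/11 - (2/11)x = 56.25 + 0.125x gives x* = 46 and P* = 62.
With the rebate, buyers effectively pay Pb = Ps − 27, where Ps is the price sellers receive.
On the curves, Pb = 774/11 - (2/11)x and Ps = 56.25 + 0.125x; the wedge Ps − Pb = 27 gives 56.25 + 0.125x − (774/11 - (2/11)x) = 27, so x' = 134.
Then Pb = 774/11 − (2/11)·134 = 46 and Ps = 56.25 + 0.125·134 = 73.
Government outlay = subsidy × quantity = 27 × 134 = 3618.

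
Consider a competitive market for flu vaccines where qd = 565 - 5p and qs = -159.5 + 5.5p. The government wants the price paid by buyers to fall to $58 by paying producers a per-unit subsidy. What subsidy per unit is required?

At a buyer price of 58, quantity demanded is 565 − 5·58 = 275.
Sellers supply 275 only when they receive ps with -159.5 + 5.5·ps = 275, i.e. ps = 79.
s = ps − pb = 79 − 58 = 21.

Required subsidy s = $21 per unit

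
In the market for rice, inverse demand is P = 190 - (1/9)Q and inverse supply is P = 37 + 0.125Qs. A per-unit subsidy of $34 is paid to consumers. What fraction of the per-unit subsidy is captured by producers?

Pre-subsidy: 190 - (1/9)Q = 37 + 0.125Q gives Q* = 648 and P* = 118.
With the rebate, buyers effectively pay Pb = Ps − 34, where Ps is the price sellers receive.
On the curves, Pb = 190 - (1/9)Q and Ps = 37 + 0.125Q; the wedge Ps − Pb = 34 gives 37 + 0.125Q − (190 - (1/9)Q) = 34, so Q' = 792.
Then Pb = 190 − (1/9)·792 = 102 and Ps = 37 + 0.125·792 = 136.
Buyers' price falls by P* − Pb = 118 − 102 = 16; sellers' price rises by Ps − P* = 136 − 118 = 18.
So producers capture 18/34 = 9/17 of each unit of subsidy.

Producer share = 9/17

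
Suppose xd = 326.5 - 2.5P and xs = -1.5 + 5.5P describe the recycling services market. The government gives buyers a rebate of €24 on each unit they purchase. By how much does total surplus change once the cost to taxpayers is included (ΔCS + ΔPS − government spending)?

Net change in total surplus = -€495

Pre-subsidy: 326.5 - 2.5P = -1.5 + 5.5P gives P* = 41, x* = 224.
With the rebate, buyers effectively pay Pb = Ps − 24, where Ps is the price sellers receive.
Demand in terms of Ps becomes xd = 326.5 − 2.5(Ps − 24) = 386.5 - 2.5Ps. Setting this equal to supply: 386.5 - 2.5Ps = -1.5 + 5.5Ps, so Ps = 48.5.
Buyers pay Pb = 48.5 − 24 = 24.5; x' = -1.5 + 5.5·48.5 = 265.25.
ΔCS = ½(224 + 265.25)(41 − 24.5) = 4036.3125; ΔPS = ½(224 + 265.25)(48.5 − 41) = 1834.6875.
Government spending = 24 × 265.25 = 6366.
Net change = 4036.3125 + 1834.6875 − 6366 = -495. The loss equals the DWL triangle ½·24·41.25.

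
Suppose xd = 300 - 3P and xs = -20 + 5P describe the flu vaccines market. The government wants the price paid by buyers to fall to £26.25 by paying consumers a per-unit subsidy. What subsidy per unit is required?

At a buyer price of 26.25, quantity demanded is 300 − 3·26.25 = 221.25.
Sellers supply 221.25 only when they receive Ps with -20 + 5·Ps = 221.25, i.e. Ps = 48.25.
s = Ps − Pb = 48.25 − 26.25 = 22.

Required subsidy s = £22 per unit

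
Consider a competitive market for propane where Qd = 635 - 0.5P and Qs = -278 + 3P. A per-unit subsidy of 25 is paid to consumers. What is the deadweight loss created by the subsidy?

Deadweight loss = 1875/14

Pre-subsidy: 635 - 0.5P = -278 + 3P gives P* = 1826/7, Q* = 3532/7.
With the rebate, buyers effectively pay Pb = Ps − 25, where Ps is the price sellers receive.
Demand in terms of Ps becomes Qd = 635 − 0.5(Ps − 25) = 647.5 - 0.5Ps. Setting this equal to supply: 647.5 - 0.5Ps = -278 + 3Ps, so Ps = 1851/7.
Buyers pay Pb = 1851/7 − 25 = 1676/7; Q' = -278 + 3·(1851/7) = 3607/7.
The subsidy expands output by 3607/7 − 3532/7 = 75/7 past the efficient level; on those units the gap between marginal cost and willingness to pay runs from 0 up to 25.
DWL = ½ × 25 × 75/7 = 1875/14.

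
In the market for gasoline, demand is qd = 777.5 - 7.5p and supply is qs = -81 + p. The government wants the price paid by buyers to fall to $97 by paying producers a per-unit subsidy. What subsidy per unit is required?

At a buyer price of 97, quantity demanded is 777.5 − 7.5·97 = 50.
Sellers supply 50 only when they receive ps with -81 + 1·ps = 50, i.e. ps = 131.
s = ps − pb = 131 − 97 = 34.

Required subsidy s = $34 per unit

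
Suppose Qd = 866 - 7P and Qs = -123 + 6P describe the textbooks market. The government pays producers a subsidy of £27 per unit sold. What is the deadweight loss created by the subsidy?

Deadweight loss = 15309/13

Pre-subsidy: 866 - 7P = -123 + 6P gives P* = 989/13, Q* = 4335/13.
With the subsidy, sellers receive Ps = Pb + 27 for each unit, where Pb is the price buyers pay.
Supply in terms of Pb becomes Qs = -123 + 6(Pb + 27) = 39 + 6Pb. Setting this equal to demand: 866 - 7Pb = 39 + 6Pb, so Pb = 827/13.
Sellers receive Ps = 827/13 + 27 = 1178/13; Q' = 866 − 7·(827/13) = 5469/13.
The subsidy expands output by 5469/13 − 4335/13 = 1134/13 past the efficient level; on those units the gap between marginal cost and willingness to pay runs from 0 up to 27.
DWL = ½ × 27 × 1134/13 = 15309/13.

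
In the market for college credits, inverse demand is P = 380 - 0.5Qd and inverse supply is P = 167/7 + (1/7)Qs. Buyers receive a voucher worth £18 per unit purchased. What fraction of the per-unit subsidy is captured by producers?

Pre-subsidy: 380 - 0.5Q = 167/7 + (1/7)Q gives Q* = 554 and P* = 103.
With the rebate, buyers effectively pay Pb = Ps − 18, where Ps is the price sellers receive.
On the curves, Pb = 380 - 0.5Q and Ps = 167/7 + (1/7)Q; the wedge Ps − Pb = 18 gives 167/7 + (1/7)Q − (380 - 0.5Q) = 18, so Q' = 582.
Then Pb = 380 − 0.5·582 = 89 and Ps = 167/7 + (1/7)·582 = 107.
Buyers' price falls by P* − Pb = 103 − 89 = 14; sellers' price rises by Ps − P* = 107 − 103 = 4.
So producers capture 4/18 = 2/9 of each unit of subsidy.

Producer share = 2/9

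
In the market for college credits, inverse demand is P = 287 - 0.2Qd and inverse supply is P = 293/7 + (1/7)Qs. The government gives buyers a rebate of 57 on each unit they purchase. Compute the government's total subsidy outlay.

Pre-subsidy: 287 - 0.2Q = 293/7 + (1/7)Q gives Q* = 715 and P* = 144.
With the rebate, buyers effectively pay Pb = Ps − 57, where Ps is the price sellers receive.
On the curves, Pb = 287 - 0.2Q and Ps = 293/7 + (1/7)Q; the wedge Ps − Pb = 57 gives 293/7 + (1/7)Q − (287 - 0.2Q) = 57, so Q' = 881.25.
Then Pb = 287 − 0.2·881.25 = 110.75 and Ps = 293/7 + (1/7)·881.25 = 167.75.
Government outlay = subsidy × quantity = 57 × 881.25 = 50231.25.

Government cost = 50231.25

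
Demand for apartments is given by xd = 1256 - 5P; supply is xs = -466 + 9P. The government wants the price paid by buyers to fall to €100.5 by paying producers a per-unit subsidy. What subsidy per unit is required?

Required subsidy s = €35 per unit

At a buyer price of 100.5, quantity demanded is 1256 − 5·100.5 = 753.5.
Sellers supply 753.5 only when they receive Ps with -466 + 9·Ps = 753.5, i.e. Ps = 135.5.
s = Ps − Pb = 135.5 − 100.5 = 35.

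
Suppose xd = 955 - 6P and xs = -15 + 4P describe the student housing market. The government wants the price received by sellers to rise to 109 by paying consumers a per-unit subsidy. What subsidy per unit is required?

Required subsidy s = 20 per unit

At a seller price of 109, quantity supplied is -15 + 4·109 = 421.
Buyers absorb 421 only when they pay Pb with 955 − 6·Pb = 421, i.e. Pb = 89.
s = Ps − Pb = 109 − 89 = 20.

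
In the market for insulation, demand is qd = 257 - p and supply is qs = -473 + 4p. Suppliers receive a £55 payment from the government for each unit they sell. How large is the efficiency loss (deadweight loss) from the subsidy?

Deadweight loss = £1210

Pre-subsidy: 257 - p = -473 + 4p gives p* = 146, q* = 111.
With the subsidy, sellers receive ps = pb + 55 for each unit, where pb is the price buyers pay.
Supply in terms of pb becomes qs = -473 + 4(pb + 55) = -253 + 4pb. Setting this equal to demand: 257 - pb = -253 + 4pb, so pb = 102.
Sellers receive ps = 102 + 55 = 157; q' = 257 − 1·102 = 155.
The subsidy expands output by 155 − 111 = 44 past the efficient level; on those units the gap between marginal cost and willingness to pay runs from 0 up to 55.
DWL = ½ × 55 × 44 = 1210.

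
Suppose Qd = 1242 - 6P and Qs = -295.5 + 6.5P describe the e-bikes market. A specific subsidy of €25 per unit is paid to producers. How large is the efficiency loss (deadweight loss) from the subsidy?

Pre-subsidy: 1242 - 6P = -295.5 + 6.5P gives P* = 123, Q* = 504.
With the subsidy, sellers receive Ps = Pb + 25 for each unit, where Pb is the price buyers pay.
Supply in terms of Pb becomes Qs = -295.5 + 6.5(Pb + 25) = -133 + 6.5Pb. Setting this equal to demand: 1242 - 6Pb = -133 + 6.5Pb, so Pb = 110.
Sellers receive Ps = 110 + 25 = 135; Q' = 1242 − 6·110 = 582.
The subsidy expands output by 582 − 504 = 78 past the efficient level; on those units the gap between marginal cost and willingness to pay runs from 0 up to 25.
DWL = ½ × 25 × 78 = 975.

Deadweight loss = €975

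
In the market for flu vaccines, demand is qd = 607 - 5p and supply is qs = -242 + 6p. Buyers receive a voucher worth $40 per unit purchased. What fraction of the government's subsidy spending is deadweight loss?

Pre-subsidy: 607 - 5p = -242 + 6p gives p* = 849/11, q* = 2432/11.
With the rebate, buyers effectively pay pb = ps − 40, where ps is the price sellers receive.
Demand in terms of ps becomes qd = 607 − 5(ps − 40) = 807 - 5ps. Setting this equal to supply: 807 - 5ps = -242 + 6ps, so ps = 1049/11.
Buyers pay pb = 1049/11 − 40 = 609/11; q' = -242 + 6·(1049/11) = 3632/11.
ΔCS = ½(2432/11 + 3632/11)(849/11 − 609/11) = 727680/121; ΔPS = ½(2432/11 + 3632/11)(1049/11 − 849/11) = 606400/121.
Government spending = 40 × 3632/11 = 145280/11.
DWL = ½ × 40 × (3632/11 − 2432/11) = 24000/11; fraction = (24000/11) / (145280/11) = 75/454.

DWL / government spending = 75/454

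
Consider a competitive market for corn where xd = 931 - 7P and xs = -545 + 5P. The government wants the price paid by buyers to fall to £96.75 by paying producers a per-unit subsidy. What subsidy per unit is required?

At a buyer price of 96.75, quantity demanded is 931 − 7·96.75 = 253.75.
Sellers supply 253.75 only when they receive Ps with -545 + 5·Ps = 253.75, i.e. Ps = 159.75.
s = Ps − Pb = 159.75 − 96.75 = 63.

Required subsidy s = £63 per unit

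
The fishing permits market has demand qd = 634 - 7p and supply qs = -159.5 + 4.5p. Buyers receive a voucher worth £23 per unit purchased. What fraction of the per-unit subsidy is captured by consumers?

Pre-subsidy: 634 - 7p = -159.5 + 4.5p gives p* = 69, q* = 151.
With the rebate, buyers effectively pay pb = ps − 23, where ps is the price sellers receive.
Demand in terms of ps becomes qd = 634 − 7(ps − 23) = 795 - 7ps. Setting this equal to supply: 795 - 7ps = -159.5 + 4.5ps, so ps = 83.
Buyers pay pb = 83 − 23 = 60; q' = -159.5 + 4.5·83 = 214.
Buyers' price falls by p* − pb = 69 − 60 = 9; sellers' price rises by ps − p* = 83 − 69 = 14.
So consumers capture 9/23 = 9/23 of each unit of subsidy.

Consumer share = 9/23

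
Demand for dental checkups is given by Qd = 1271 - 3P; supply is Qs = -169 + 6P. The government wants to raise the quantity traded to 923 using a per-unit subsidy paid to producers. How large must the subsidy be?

Required subsidy s = 66 per unit

At Q = 923, invert demand for the buyer price: Pb = (1271 − 923)/3 = 116; invert supply for the seller price: Ps = (923 − (-169))/6 = 182.
The subsidy must fill the gap: s = Ps − Pb = 182 − 116 = 66.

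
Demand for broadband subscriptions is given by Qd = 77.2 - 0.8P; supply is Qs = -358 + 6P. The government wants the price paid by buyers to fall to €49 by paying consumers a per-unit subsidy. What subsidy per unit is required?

Required subsidy s = €17 per unit

At a buyer price of 49, quantity demanded is 77.2 − 0.8·49 = 38.
Sellers supply 38 only when they receive Ps with -358 + 6·Ps = 38, i.e. Ps = 66.
s = Ps − Pb = 66 − 49 = 17.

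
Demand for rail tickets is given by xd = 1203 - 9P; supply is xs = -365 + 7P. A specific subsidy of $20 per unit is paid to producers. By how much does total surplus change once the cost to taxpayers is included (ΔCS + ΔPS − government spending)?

Pre-subsidy: 1203 - 9P = -365 + 7P gives P* = 98, x* = 321.
With the subsidy, sellers receive Ps = Pb + 20 for each unit, where Pb is the price buyers pay.
Supply in terms of Pb becomes xs = -365 + 7(Pb + 20) = -225 + 7Pb. Setting this equal to demand: 1203 - 9Pb = -225 + 7Pb, so Pb = 89.25.
Sellers receive Ps = 89.25 + 20 = 109.25; x' = 1203 − 9·89.25 = 399.75.
ΔCS = ½(321 + 399.75)(98 − 89.25) = 3153.28125; ΔPS = ½(321 + 399.75)(109.25 − 98) = 4054.21875.
Government spending = 20 × 399.75 = 7995.
Net change = 3153.28125 + 4054.21875 − 7995 = -787.5. The loss equals the DWL triangle ½·20·78.75.

Net change in total surplus = -$787.5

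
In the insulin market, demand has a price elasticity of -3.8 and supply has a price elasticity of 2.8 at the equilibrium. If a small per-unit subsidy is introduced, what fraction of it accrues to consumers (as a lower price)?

Consumer share = 14/33

For a small subsidy around the equilibrium, the benefit split depends on the relative slopes, which at a point are proportional to the elasticities.
Buyer share = εs/(εs + |εd|) = 2.8/(2.8 + 3.8) = 14/33; seller share = |εd|/(εs + |εd|) = 19/33.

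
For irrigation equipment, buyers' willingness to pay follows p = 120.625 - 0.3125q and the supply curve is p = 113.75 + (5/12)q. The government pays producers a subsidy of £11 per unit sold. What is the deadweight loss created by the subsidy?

Deadweight loss = 2904/35

Pre-subsidy: 120.625 - 0.3125q = 113.75 + (5/12)q gives q* = 66/7 and p* = 3295/28.
With the subsidy, sellers receive ps = pb + 11 for each unit, where pb is the price buyers pay.
On the curves, pb = 120.625 - 0.3125q and ps = 113.75 + (5/12)q; the wedge ps − pb = 11 gives 113.75 + (5/12)q − (120.625 - 0.3125q) = 11, so q' = 858/35.
Then pb = 120.625 − 0.3125·(858/35) = 3163/28 and ps = 113.75 + (5/12)·(858/35) = 3471/28.
The subsidy expands output by 858/35 − 66/7 = 528/35 past the efficient level; on those units the gap between marginal cost and willingness to pay runs from 0 up to 11.
DWL = ½ × 11 × 528/35 = 2904/35.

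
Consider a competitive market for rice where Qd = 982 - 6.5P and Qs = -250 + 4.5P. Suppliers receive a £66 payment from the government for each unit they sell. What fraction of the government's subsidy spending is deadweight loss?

DWL / government spending = 351/1718

Pre-subsidy: 982 - 6.5P = -250 + 4.5P gives P* = 112, Q* = 254.
With the subsidy, sellers receive Ps = Pb + 66 for each unit, where Pb is the price buyers pay.
Supply in terms of Pb becomes Qs = -250 + 4.5(Pb + 66) = 47 + 4.5Pb. Setting this equal to demand: 982 - 6.5Pb = 47 + 4.5Pb, so Pb = 85.
Sellers receive Ps = 85 + 66 = 151; Q' = 982 − 6.5·85 = 429.5.
ΔCS = ½(254 + 429.5)(112 − 85) = 9227.25; ΔPS = ½(254 + 429.5)(151 − 112) = 13328.25.
Government spending = 66 × 429.5 = 28347.
DWL = ½ × 66 × (429.5 − 254) = 5791.5; fraction = 5791.5 / 28347 = 351/1718.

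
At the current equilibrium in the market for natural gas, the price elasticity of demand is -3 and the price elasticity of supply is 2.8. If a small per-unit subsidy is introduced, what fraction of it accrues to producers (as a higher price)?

Producer share = 15/29

For a small subsidy around the equilibrium, the benefit split depends on the relative slopes, which at a point are proportional to the elasticities.
Buyer share = εs/(εs + |εd|) = 2.8/(2.8 + 3) = 14/29; seller share = |εd|/(εs + |εd|) = 15/29.
So producers capture 15/29 of the subsidy.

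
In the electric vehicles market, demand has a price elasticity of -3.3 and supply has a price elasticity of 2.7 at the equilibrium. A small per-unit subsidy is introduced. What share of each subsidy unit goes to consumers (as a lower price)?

Consumer share = 0.45

For a small subsidy around the equilibrium, the benefit split depends on the relative slopes, which at a point are proportional to the elasticities.
Buyer share = εs/(εs + |εd|) = 2.7/(2.7 + 3.3) = 0.45; seller share = |εd|/(εs + |εd|) = 0.55.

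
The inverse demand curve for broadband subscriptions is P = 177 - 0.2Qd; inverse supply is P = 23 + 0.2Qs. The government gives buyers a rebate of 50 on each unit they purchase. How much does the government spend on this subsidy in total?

Government cost = 25500

Pre-subsidy: 177 - 0.2Q = 23 + 0.2Q gives Q* = 385 and P* = 100.
With the rebate, buyers effectively pay Pb = Ps − 50, where Ps is the price sellers receive.
On the curves, Pb = 177 - 0.2Q and Ps = 23 + 0.2Q; the wedge Ps − Pb = 50 gives 23 + 0.2Q − (177 - 0.2Q) = 50, so Q' = 510.
Then Pb = 177 − 0.2·510 = 75 and Ps = 23 + 0.2·510 = 125.
Government outlay = subsidy × quantity = 50 × 510 = 25500.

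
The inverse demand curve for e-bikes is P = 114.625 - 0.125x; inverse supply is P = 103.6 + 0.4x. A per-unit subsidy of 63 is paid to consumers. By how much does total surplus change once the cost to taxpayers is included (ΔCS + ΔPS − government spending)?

Pre-subsidy: 114.625 - 0.125x = 103.6 + 0.4x gives x* = 21 and P* = 112.
With the rebate, buyers effectively pay Pb = Ps − 63, where Ps is the price sellers receive.
On the curves, Pb = 114.625 - 0.125x and Ps = 103.6 + 0.4x; the wedge Ps − Pb = 63 gives 103.6 + 0.4x − (114.625 - 0.125x) = 63, so x' = 141.
Then Pb = 114.625 − 0.125·141 = 97 and Ps = 103.6 + 0.4·141 = 160.
ΔCS = ½(21 + 141)(112 − 97) = 1215; ΔPS = ½(21 + 141)(160 − 112) = 3888.
Government spending = 63 × 141 = 8883.
Net change = 1215 + 3888 − 8883 = -3780. The loss equals the DWL triangle ½·63·120.

Net change in total surplus = -3780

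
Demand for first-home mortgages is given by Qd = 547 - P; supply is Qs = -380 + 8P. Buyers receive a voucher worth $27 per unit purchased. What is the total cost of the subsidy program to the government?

Pre-subsidy: 547 - P = -380 + 8P gives P* = 103, Q* = 444.
With the rebate, buyers effectively pay Pb = Ps − 27, where Ps is the price sellers receive.
Demand in terms of Ps becomes Qd = 547 − 1(Ps − 27) = 574 - Ps. Setting this equal to supply: 574 - Ps = -380 + 8Ps, so Ps = 106.
Buyers pay Pb = 106 − 27 = 79; Q' = -380 + 8·106 = 468.
Government outlay = subsidy × quantity = 27 × 468 = 12636.

Government cost = $12636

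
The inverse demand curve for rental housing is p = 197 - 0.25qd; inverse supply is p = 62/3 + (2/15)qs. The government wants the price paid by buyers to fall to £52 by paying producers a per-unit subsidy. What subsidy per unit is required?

At a buyer price of 52, quantity demanded is 788 − 4·52 = 580.
Sellers supply 580 only when they receive ps = 62/3 + (2/15)·580 = 98.
s = ps − pb = 98 − 52 = 46.

Required subsidy s = £46 per unit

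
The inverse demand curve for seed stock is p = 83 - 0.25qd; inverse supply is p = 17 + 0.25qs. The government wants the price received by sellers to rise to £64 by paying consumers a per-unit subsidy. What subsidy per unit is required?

Required subsidy s = £28 per unit

At a seller price of 64, quantity supplied is -68 + 4·64 = 188.
Buyers absorb 188 only when they pay pb = 83 − 0.25·188 = 36.
s = ps − pb = 64 − 36 = 28.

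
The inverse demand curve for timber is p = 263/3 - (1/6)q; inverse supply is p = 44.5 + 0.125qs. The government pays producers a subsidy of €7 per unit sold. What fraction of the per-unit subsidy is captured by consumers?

Consumer share = 4/7

Pre-subsidy: 263/3 - (1/6)q = 44.5 + 0.125q gives q* = 148 and p* = 63.
With the subsidy, sellers receive ps = pb + 7 for each unit, where pb is the price buyers pay.
On the curves, pb = 263/3 - (1/6)q and ps = 44.5 + 0.125q; the wedge ps − pb = 7 gives 44.5 + 0.125q − (263/3 - (1/6)q) = 7, so q' = 172.
Then pb = 263/3 − (1/6)·172 = 59 and ps = 44.5 + 0.125·172 = 66.
Buyers' price falls by p* − pb = 63 − 59 = 4; sellers' price rises by ps − p* = 66 − 63 = 3.
So consumers capture 4/7 = 4/7 of each unit of subsidy.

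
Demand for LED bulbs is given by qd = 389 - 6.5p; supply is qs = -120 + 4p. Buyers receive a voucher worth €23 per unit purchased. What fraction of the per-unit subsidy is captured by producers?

Pre-subsidy: 389 - 6.5p = -120 + 4p gives p* = 1018/21, q* = 1552/21.
With the rebate, buyers effectively pay pb = ps − 23, where ps is the price sellers receive.
Demand in terms of ps becomes qd = 389 − 6.5(ps − 23) = 538.5 - 6.5ps. Setting this equal to supply: 538.5 - 6.5ps = -120 + 4ps, so ps = 439/7.
Buyers pay pb = 439/7 − 23 = 278/7; q' = -120 + 4·(439/7) = 916/7.
Buyers' price falls by p* − pb = 1018/21 − 278/7 = 184/21; sellers' price rises by ps − p* = 439/7 − 1018/21 = 299/21.
So producers capture (299/21)/23 = 13/21 of each unit of subsidy.

Producer share = 13/21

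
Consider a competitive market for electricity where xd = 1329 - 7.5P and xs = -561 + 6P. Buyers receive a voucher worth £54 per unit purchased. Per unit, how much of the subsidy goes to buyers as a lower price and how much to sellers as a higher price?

Buyers gain £24 per unit; sellers gain £30 per unit

Pre-subsidy: 1329 - 7.5P = -561 + 6P gives P* = 140, x* = 279.
With the rebate, buyers effectively pay Pb = Ps − 54, where Ps is the price sellers receive.
Demand in terms of Ps becomes xd = 1329 − 7.5(Ps − 54) = 1734 - 7.5Ps. Setting this equal to supply: 1734 - 7.5Ps = -561 + 6Ps, so Ps = 170.
Buyers pay Pb = 170 − 54 = 116; x' = -561 + 6·170 = 459.
Buyers' price falls by P* − Pb = 140 − 116 = 24; sellers' price rises by Ps − P* = 170 − 140 = 30.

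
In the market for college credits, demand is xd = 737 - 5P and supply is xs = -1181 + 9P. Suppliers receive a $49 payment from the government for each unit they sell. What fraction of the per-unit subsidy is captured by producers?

Producer share = 5/14

Pre-subsidy: 737 - 5P = -1181 + 9P gives P* = 137, x* = 52.
With the subsidy, sellers receive Ps = Pb + 49 for each unit, where Pb is the price buyers pay.
Supply in terms of Pb becomes xs = -1181 + 9(Pb + 49) = -740 + 9Pb. Setting this equal to demand: 737 - 5Pb = -740 + 9Pb, so Pb = 105.5.
Sellers receive Ps = 105.5 + 49 = 154.5; x' = 737 − 5·105.5 = 209.5.
Buyers' price falls by P* − Pb = 137 − 105.5 = 31.5; sellers' price rises by Ps − P* = 154.5 − 137 = 17.5.
So producers capture 17.5/49 = 5/14 of each unit of subsidy.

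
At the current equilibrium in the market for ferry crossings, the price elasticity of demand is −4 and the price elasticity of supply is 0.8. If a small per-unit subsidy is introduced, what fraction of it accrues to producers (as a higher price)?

For a small subsidy around the equilibrium, the benefit split depends on the relative slopes, which at a point are proportional to the elasticities.
Buyer share = εs/(εs + |εd|) = 0.8/(0.8 + 4) = 1/6; seller share = |εd|/(εs + |εd|) = 5/6.
So producers capture 5/6 of the subsidy.

Producer share = 5/6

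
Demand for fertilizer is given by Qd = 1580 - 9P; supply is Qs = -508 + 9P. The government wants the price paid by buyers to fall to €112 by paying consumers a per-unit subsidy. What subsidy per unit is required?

Required subsidy s = €8 per unit

At a buyer price of 112, quantity demanded is 1580 − 9·112 = 572.
Sellers supply 572 only when they receive Ps with -508 + 9·Ps = 572, i.e. Ps = 120.
s = Ps − Pb = 120 − 112 = 8.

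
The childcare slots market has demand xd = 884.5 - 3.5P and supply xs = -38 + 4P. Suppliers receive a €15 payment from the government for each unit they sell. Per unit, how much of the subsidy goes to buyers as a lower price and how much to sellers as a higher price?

Pre-subsidy: 884.5 - 3.5P = -38 + 4P gives P* = 123, x* = 454.
With the subsidy, sellers receive Ps = Pb + 15 for each unit, where Pb is the price buyers pay.
Supply in terms of Pb becomes xs = -38 + 4(Pb + 15) = 22 + 4Pb. Setting this equal to demand: 884.5 - 3.5Pb = 22 + 4Pb, so Pb = 115.
Sellers receive Ps = 115 + 15 = 130; x' = 884.5 − 3.5·115 = 482.
Buyers' price falls by P* − Pb = 123 − 115 = 8; sellers' price rises by Ps − P* = 130 − 123 = 7.

Buyers gain €8 per unit; sellers gain €7 per unit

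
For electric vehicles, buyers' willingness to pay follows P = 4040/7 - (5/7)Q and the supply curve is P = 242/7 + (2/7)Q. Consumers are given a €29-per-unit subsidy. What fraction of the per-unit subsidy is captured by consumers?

Pre-subsidy: 4040/7 - (5/7)Q = 242/7 + (2/7)Q gives Q* = 3798/7 and P* = 9290/49.
With the rebate, buyers effectively pay Pb = Ps − 29, where Ps is the price sellers receive.
On the curves, Pb = 4040/7 - (5/7)Q and Ps = 242/7 + (2/7)Q; the wedge Ps − Pb = 29 gives 242/7 + (2/7)Q − (4040/7 - (5/7)Q) = 29, so Q' = 4001/7.
Then Pb = 4040/7 − (5/7)·(4001/7) = 8275/49 and Ps = 242/7 + (2/7)·(4001/7) = 9696/49.
Buyers' price falls by P* − Pb = 9290/49 − 8275/49 = 145/7; sellers' price rises by Ps − P* = 9696/49 − 9290/49 = 58/7.
So consumers capture (145/7)/29 = 5/7 of each unit of subsidy.

Consumer share = 5/7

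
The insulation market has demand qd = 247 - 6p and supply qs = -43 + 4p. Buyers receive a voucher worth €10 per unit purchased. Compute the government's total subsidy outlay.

Government cost = €970

Pre-subsidy: 247 - 6p = -43 + 4p gives p* = 29, q* = 73.
With the rebate, buyers effectively pay pb = ps − 10, where ps is the price sellers receive.
Demand in terms of ps becomes qd = 247 − 6(ps − 10) = 307 - 6ps. Setting this equal to supply: 307 - 6ps = -43 + 4ps, so ps = 35.
Buyers pay pb = 35 − 10 = 25; q' = -43 + 4·35 = 97.
Government outlay = subsidy × quantity = 10 × 97 = 970.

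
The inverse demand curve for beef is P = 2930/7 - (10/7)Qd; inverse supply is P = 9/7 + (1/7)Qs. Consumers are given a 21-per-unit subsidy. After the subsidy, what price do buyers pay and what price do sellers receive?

Pre-subsidy: 2930/7 - (10/7)Q = 9/7 + (1/7)Q gives Q* = 2921/11 and P* = 3020/77.
With the rebate, buyers effectively pay Pb = Ps − 21, where Ps is the price sellers receive.
On the curves, Pb = 2930/7 - (10/7)Q and Ps = 9/7 + (1/7)Q; the wedge Ps − Pb = 21 gives 9/7 + (1/7)Q − (2930/7 - (10/7)Q) = 21, so Q' = 3068/11.
Then Pb = 2930/7 − (10/7)·(3068/11) = 1550/77 and Ps = 9/7 + (1/7)·(3068/11) = 3167/77.

Buyers pay 1550/77; sellers receive 3167/77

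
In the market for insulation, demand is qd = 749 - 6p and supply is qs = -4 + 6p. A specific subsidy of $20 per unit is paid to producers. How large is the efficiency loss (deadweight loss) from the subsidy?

Pre-subsidy: 749 - 6p = -4 + 6p gives p* = 62.75, q* = 372.5.
With the subsidy, sellers receive ps = pb + 20 for each unit, where pb is the price buyers pay.
Supply in terms of pb becomes qs = -4 + 6(pb + 20) = 116 + 6pb. Setting this equal to demand: 749 - 6pb = 116 + 6pb, so pb = 52.75.
Sellers receive ps = 52.75 + 20 = 72.75; q' = 749 − 6·52.75 = 432.5.
The subsidy expands output by 432.5 − 372.5 = 60 past the efficient level; on those units the gap between marginal cost and willingness to pay runs from 0 up to 20.
DWL = ½ × 20 × 60 = 600.

Deadweight loss = $600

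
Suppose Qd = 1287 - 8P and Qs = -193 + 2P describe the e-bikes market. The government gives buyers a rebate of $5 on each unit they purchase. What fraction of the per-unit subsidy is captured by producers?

Producer share = 0.8

Pre-subsidy: 1287 - 8P = -193 + 2P gives P* = 148, Q* = 103.
With the rebate, buyers effectively pay Pb = Ps − 5, where Ps is the price sellers receive.
Demand in terms of Ps becomes Qd = 1287 − 8(Ps − 5) = 1327 - 8Ps. Setting this equal to supply: 1327 - 8Ps = -193 + 2Ps, so Ps = 152.
Buyers pay Pb = 152 − 5 = 147; Q' = -193 + 2·152 = 111.
Buyers' price falls by P* − Pb = 148 − 147 = 1; sellers' price rises by Ps − P* = 152 − 148 = 4.
So producers capture 4/5 = 0.8 of each unit of subsidy.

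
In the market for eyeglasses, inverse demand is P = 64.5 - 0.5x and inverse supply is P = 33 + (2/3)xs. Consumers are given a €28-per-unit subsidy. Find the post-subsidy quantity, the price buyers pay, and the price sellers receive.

x' = 51; buyers pay €39; sellers receive €67

Pre-subsidy: 64.5 - 0.5x = 33 + (2/3)x gives x* = 27 and P* = 51.
With the rebate, buyers effectively pay Pb = Ps − 28, where Ps is the price sellers receive.
On the curves, Pb = 64.5 - 0.5x and Ps = 33 + (2/3)x; the wedge Ps − Pb = 28 gives 33 + (2/3)x − (64.5 - 0.5x) = 28, so x' = 51.
Then Pb = 64.5 − 0.5·51 = 39 and Ps = 33 + (2/3)·51 = 67.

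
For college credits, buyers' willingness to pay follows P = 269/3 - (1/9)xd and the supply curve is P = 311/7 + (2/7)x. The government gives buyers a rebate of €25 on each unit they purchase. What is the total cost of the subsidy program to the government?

Government cost = €4425

Pre-subsidy: 269/3 - (1/9)x = 311/7 + (2/7)x gives x* = 114 and P* = 77.
With the rebate, buyers effectively pay Pb = Ps − 25, where Ps is the price sellers receive.
On the curves, Pb = 269/3 - (1/9)x and Ps = 311/7 + (2/7)x; the wedge Ps − Pb = 25 gives 311/7 + (2/7)x − (269/3 - (1/9)x) = 25, so x' = 177.
Then Pb = 269/3 − (1/9)·177 = 70 and Ps = 311/7 + (2/7)·177 = 95.
Government outlay = subsidy × quantity = 25 × 177 = 4425.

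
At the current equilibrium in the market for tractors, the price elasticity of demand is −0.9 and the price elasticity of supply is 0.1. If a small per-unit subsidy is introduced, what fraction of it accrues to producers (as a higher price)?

For a small subsidy around the equilibrium, the benefit split depends on the relative slopes, which at a point are proportional to the elasticities.
Buyer share = εs/(εs + |εd|) = 0.1/(0.1 + 0.9) = 0.1; seller share = |εd|/(εs + |εd|) = 0.9.
So producers capture 0.9 of the subsidy.

Producer share = 0.9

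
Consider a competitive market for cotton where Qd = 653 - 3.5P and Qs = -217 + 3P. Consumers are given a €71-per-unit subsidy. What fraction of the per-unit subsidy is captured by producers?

Pre-subsidy: 653 - 3.5P = -217 + 3P gives P* = 1740/13, Q* = 2399/13.
With the rebate, buyers effectively pay Pb = Ps − 71, where Ps is the price sellers receive.
Demand in terms of Ps becomes Qd = 653 − 3.5(Ps − 71) = 901.5 - 3.5Ps. Setting this equal to supply: 901.5 - 3.5Ps = -217 + 3Ps, so Ps = 2237/13.
Buyers pay Pb = 2237/13 − 71 = 1314/13; Q' = -217 + 3·(2237/13) = 3890/13.
Buyers' price falls by P* − Pb = 1740/13 − 1314/13 = 426/13; sellers' price rises by Ps − P* = 2237/13 − 1740/13 = 497/13.
So producers capture (497/13)/71 = 7/13 of each unit of subsidy.

Producer share = 7/13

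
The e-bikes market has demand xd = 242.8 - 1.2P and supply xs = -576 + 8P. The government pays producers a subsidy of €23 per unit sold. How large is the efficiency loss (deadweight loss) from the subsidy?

Deadweight loss = €276

Pre-subsidy: 242.8 - 1.2P = -576 + 8P gives P* = 89, x* = 136.
With the subsidy, sellers receive Ps = Pb + 23 for each unit, where Pb is the price buyers pay.
Supply in terms of Pb becomes xs = -576 + 8(Pb + 23) = -392 + 8Pb. Setting this equal to demand: 242.8 - 1.2Pb = -392 + 8Pb, so Pb = 69.
Sellers receive Ps = 69 + 23 = 92; x' = 242.8 − 1.2·69 = 160.
The subsidy expands output by 160 − 136 = 24 past the efficient level; on those units the gap between marginal cost and willingness to pay runs from 0 up to 23.
DWL = ½ × 23 × 24 = 276.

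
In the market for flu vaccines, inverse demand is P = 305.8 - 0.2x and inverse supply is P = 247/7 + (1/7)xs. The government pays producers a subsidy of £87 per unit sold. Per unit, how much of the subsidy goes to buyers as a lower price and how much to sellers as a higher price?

Buyers gain £50.75 per unit; sellers gain £36.25 per unit

Pre-subsidy: 305.8 - 0.2x = 247/7 + (1/7)x gives x* = 789 and P* = 148.
With the subsidy, sellers receive Ps = Pb + 87 for each unit, where Pb is the price buyers pay.
On the curves, Pb = 305.8 - 0.2x and Ps = 247/7 + (1/7)x; the wedge Ps − Pb = 87 gives 247/7 + (1/7)x − (305.8 - 0.2x) = 87, so x' = 1042.75.
Then Pb = 305.8 − 0.2·1042.75 = 97.25 and Ps = 247/7 + (1/7)·1042.75 = 184.25.
Buyers' price falls by P* − Pb = 148 − 97.25 = 50.75; sellers' price rises by Ps − P* = 184.25 − 148 = 36.25.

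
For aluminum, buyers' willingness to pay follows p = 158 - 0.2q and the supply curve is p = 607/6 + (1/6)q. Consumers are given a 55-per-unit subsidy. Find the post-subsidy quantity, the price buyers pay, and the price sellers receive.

q' = 305; buyers pay 97; sellers receive 152

Pre-subsidy: 158 - 0.2q = 607/6 + (1/6)q gives q* = 155 and p* = 127.
With the rebate, buyers effectively pay pb = ps − 55, where ps is the price sellers receive.
On the curves, pb = 158 - 0.2q and ps = 607/6 + (1/6)q; the wedge ps − pb = 55 gives 607/6 + (1/6)q − (158 - 0.2q) = 55, so q' = 305.
Then pb = 158 − 0.2·305 = 97 and ps = 607/6 + (1/6)·305 = 152.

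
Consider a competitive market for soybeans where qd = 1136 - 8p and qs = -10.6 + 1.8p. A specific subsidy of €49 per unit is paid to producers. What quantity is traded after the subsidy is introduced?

q' = 272

Pre-subsidy: 1136 - 8p = -10.6 + 1.8p gives p* = 117, q* = 200.
With the subsidy, sellers receive ps = pb + 49 for each unit, where pb is the price buyers pay.
Supply in terms of pb becomes qs = -10.6 + 1.8(pb + 49) = 77.6 + 1.8pb. Setting this equal to demand: 1136 - 8pb = 77.6 + 1.8pb, so pb = 108.
Sellers receive ps = 108 + 49 = 157; q' = 1136 − 8·108 = 272.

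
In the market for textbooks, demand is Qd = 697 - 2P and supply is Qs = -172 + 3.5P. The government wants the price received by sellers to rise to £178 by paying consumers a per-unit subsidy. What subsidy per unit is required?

Required subsidy s = £55 per unit

At a seller price of 178, quantity supplied is -172 + 3.5·178 = 451.
Buyers absorb 451 only when they pay Pb with 697 − 2·Pb = 451, i.e. Pb = 123.
s = Ps − Pb = 178 − 123 = 55.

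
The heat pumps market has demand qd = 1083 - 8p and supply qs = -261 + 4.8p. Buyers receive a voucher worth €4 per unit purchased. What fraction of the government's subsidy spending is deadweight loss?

Pre-subsidy: 1083 - 8p = -261 + 4.8p gives p* = 105, q* = 243.
With the rebate, buyers effectively pay pb = ps − 4, where ps is the price sellers receive.
Demand in terms of ps becomes qd = 1083 − 8(ps − 4) = 1115 - 8ps. Setting this equal to supply: 1115 - 8ps = -261 + 4.8ps, so ps = 107.5.
Buyers pay pb = 107.5 − 4 = 103.5; q' = -261 + 4.8·107.5 = 255.
ΔCS = ½(243 + 255)(105 − 103.5) = 373.5; ΔPS = ½(243 + 255)(107.5 − 105) = 622.5.
Government spending = 4 × 255 = 1020.
DWL = ½ × 4 × (255 − 243) = 24; fraction = 24 / 1020 = 2/85.

DWL / government spending = 2/85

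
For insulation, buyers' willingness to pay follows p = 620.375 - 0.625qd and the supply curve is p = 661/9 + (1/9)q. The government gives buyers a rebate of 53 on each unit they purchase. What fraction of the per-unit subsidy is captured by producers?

Pre-subsidy: 620.375 - 0.625q = 661/9 + (1/9)q gives q* = 743 and p* = 156.
With the rebate, buyers effectively pay pb = ps − 53, where ps is the price sellers receive.
On the curves, pb = 620.375 - 0.625q and ps = 661/9 + (1/9)q; the wedge ps − pb = 53 gives 661/9 + (1/9)q − (620.375 - 0.625q) = 53, so q' = 815.
Then pb = 620.375 − 0.625·815 = 111 and ps = 661/9 + (1/9)·815 = 164.
Buyers' price falls by p* − pb = 156 − 111 = 45; sellers' price rises by ps − p* = 164 − 156 = 8.
So producers capture 8/53 = 8/53 of each unit of subsidy.

Producer share = 8/53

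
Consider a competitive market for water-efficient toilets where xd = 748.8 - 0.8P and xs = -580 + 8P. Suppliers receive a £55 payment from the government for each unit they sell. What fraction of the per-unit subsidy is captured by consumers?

Consumer share = 10/11

Pre-subsidy: 748.8 - 0.8P = -580 + 8P gives P* = 151, x* = 628.
With the subsidy, sellers receive Ps = Pb + 55 for each unit, where Pb is the price buyers pay.
Supply in terms of Pb becomes xs = -580 + 8(Pb + 55) = -140 + 8Pb. Setting this equal to demand: 748.8 - 0.8Pb = -140 + 8Pb, so Pb = 101.
Sellers receive Ps = 101 + 55 = 156; x' = 748.8 − 0.8·101 = 668.
Buyers' price falls by P* − Pb = 151 − 101 = 50; sellers' price rises by Ps − P* = 156 − 151 = 5.
So consumers capture 50/55 = 10/11 of each unit of subsidy.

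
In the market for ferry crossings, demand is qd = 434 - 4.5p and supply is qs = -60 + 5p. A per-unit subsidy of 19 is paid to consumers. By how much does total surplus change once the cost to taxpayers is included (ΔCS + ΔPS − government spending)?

Net change in total surplus = -427.5

Pre-subsidy: 434 - 4.5p = -60 + 5p gives p* = 52, q* = 200.
With the rebate, buyers effectively pay pb = ps − 19, where ps is the price sellers receive.
Demand in terms of ps becomes qd = 434 − 4.5(ps − 19) = 519.5 - 4.5ps. Setting this equal to supply: 519.5 - 4.5ps = -60 + 5ps, so ps = 61.
Buyers pay pb = 61 − 19 = 42; q' = -60 + 5·61 = 245.
ΔCS = ½(200 + 245)(52 − 42) = 2225; ΔPS = ½(200 + 245)(61 − 52) = 2002.5.
Government spending = 19 × 245 = 4655.
Net change = 2225 + 2002.5 − 4655 = -427.5. The loss equals the DWL triangle ½·19·45.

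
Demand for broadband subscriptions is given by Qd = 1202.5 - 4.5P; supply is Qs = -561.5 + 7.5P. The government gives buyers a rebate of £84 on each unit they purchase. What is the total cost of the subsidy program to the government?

Government cost = £65289

Pre-subsidy: 1202.5 - 4.5P = -561.5 + 7.5P gives P* = 147, Q* = 541.
With the rebate, buyers effectively pay Pb = Ps − 84, where Ps is the price sellers receive.
Demand in terms of Ps becomes Qd = 1202.5 − 4.5(Ps − 84) = 1580.5 - 4.5Ps. Setting this equal to supply: 1580.5 - 4.5Ps = -561.5 + 7.5Ps, so Ps = 178.5.
Buyers pay Pb = 178.5 − 84 = 94.5; Q' = -561.5 + 7.5·178.5 = 777.25.
Government outlay = subsidy × quantity = 84 × 777.25 = 65289.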